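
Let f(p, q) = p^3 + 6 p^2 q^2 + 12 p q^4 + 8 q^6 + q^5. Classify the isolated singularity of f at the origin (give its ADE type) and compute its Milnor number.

Type E_{8}, Milnor number mu = 8.

The Hessian of f at 0 is [[0, 0], [0, 0]] with rank 0, so corank 2. A Groebner basis of the Jacobian ideal J(f) in C{p,q} is {q^4, p^3, p^2/4 + p*q^2}; counting standard monomials gives mu = 8. Corank 2; j^3 = p^3 is a perfect cube, so E-series; the 5-jet and mu = 8 give E_8.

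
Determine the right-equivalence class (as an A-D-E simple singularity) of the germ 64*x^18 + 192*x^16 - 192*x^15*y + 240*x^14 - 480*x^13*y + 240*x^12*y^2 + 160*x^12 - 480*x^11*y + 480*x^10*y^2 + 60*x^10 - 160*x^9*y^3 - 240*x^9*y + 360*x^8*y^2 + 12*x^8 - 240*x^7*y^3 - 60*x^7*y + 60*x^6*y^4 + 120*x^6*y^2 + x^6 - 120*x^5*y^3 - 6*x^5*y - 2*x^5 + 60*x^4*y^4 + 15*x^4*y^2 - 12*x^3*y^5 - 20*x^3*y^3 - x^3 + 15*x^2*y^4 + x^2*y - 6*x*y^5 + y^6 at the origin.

The Hessian of f at 0 has rank 0. Corank 2; j^3 = -x^2*(x - y) has shape L^2 M (L != M), so D-series; mu = 7 gives D_7.

D_7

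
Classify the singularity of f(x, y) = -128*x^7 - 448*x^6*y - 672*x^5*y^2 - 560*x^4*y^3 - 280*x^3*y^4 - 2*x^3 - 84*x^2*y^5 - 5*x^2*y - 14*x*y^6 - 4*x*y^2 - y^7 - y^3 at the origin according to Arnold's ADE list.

The Hessian of f at 0 has rank 0. Corank 2; j^3 = -(x + y)^2*(2*x + y) has shape L^2 M (L != M), so D-series; mu = 8 gives D_8.

D_{8}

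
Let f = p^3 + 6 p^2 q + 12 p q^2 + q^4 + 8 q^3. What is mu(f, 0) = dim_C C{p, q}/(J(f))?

6

The Hessian of f at 0 has rank 0. Corank 2; j^3 = (p + 2*q)^3 is a perfect cube, so E-series; the 4-jet and mu = 6 give E_6.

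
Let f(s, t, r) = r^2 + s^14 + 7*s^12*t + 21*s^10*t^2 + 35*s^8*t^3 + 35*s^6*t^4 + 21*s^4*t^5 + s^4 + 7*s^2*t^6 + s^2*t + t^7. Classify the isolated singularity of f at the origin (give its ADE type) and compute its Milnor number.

Type D_{8}, Milnor number mu = 8.

The Hessian of f at 0 has rank 1. Corank 2; j^3 = s^2*t has shape L^2 M (L != M), so D-series; mu = 8 gives D_8.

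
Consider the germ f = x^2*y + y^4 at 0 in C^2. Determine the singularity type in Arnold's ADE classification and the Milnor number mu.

Type D5, Milnor number mu = 5.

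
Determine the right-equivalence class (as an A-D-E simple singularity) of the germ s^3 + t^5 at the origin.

The Hessian of f at 0 has rank 0. Corank 2; j^3 = s^3 is a perfect cube, so E-series; the 5-jet and mu = 8 give E_8.

E_{8}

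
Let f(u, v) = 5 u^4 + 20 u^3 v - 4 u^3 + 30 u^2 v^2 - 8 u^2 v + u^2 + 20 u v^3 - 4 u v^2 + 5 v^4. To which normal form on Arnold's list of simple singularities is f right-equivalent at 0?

A_3

The Hessian of f at 0 is [[2, 0], [0, 0]] with rank 1, so corank 1. A Groebner basis of the Jacobian ideal J(f) in C{u,v} is {u^2, u*v, -u/2 + v^2}; counting standard monomials gives mu = 3. Corank 1: A-series; mu = 3 gives A_3.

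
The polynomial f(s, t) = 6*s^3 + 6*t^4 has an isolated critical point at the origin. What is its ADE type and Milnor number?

The Hessian of f at 0 has rank 0. Corank 2; j^3 = 6*s^3 is a perfect cube, so E-series; the 4-jet and mu = 6 give E_6.

Type E_{6}, Milnor number mu = 6.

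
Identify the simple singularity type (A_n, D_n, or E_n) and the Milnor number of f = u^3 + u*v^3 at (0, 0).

Type E7, Milnor number mu = 7.

The Hessian of f at 0 is [[0, 0], [0, 0]] with rank 0, so corank 2. A Groebner basis of the Jacobian ideal J(f) in C{u,v} is {u^3, u*v^2, 3*u^2 + v^3}; counting standard monomials gives mu = 7. Corank 2; j^3 = u^3 is a perfect cube, so E-series; the 4-jet and mu = 7 give E_7.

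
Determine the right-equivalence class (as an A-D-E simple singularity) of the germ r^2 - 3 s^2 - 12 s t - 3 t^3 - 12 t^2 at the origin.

The Hessian of f at 0 has rank 2. Corank 1: A-series; mu = 2 gives A_2.

A_2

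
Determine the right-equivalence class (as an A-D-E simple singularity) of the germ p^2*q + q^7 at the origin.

The Hessian of f at 0 is [[0, 0], [0, 0]] with rank 0, so corank 2. A Groebner basis of the Jacobian ideal J(f) in C{p,q} is {p^2/7 + q^6, p^3, p*q}; counting standard monomials gives mu = 8. Corank 2; j^3 = p^2*q has shape L^2 M (L != M), so D-series; mu = 8 gives D_8.

D_8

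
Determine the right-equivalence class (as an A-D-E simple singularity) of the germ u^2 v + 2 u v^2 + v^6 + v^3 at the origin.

D7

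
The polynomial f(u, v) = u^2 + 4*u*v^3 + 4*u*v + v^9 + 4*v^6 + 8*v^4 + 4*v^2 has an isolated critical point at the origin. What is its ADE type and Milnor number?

The Hessian of f at 0 has rank 1. Corank 1: A-series; mu = 8 gives A_8.

Type A_8, Milnor number mu = 8.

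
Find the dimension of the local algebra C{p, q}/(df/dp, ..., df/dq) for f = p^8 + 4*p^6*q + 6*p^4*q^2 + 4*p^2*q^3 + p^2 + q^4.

The Hessian of f at 0 is [[2, 0], [0, 0]] with rank 1, so corank 1. A Groebner basis of the Jacobian ideal J(f) in C{p,q} is {q^3, p}; counting standard monomials gives mu = 3. Corank 1: A-series; mu = 3 gives A_3.

3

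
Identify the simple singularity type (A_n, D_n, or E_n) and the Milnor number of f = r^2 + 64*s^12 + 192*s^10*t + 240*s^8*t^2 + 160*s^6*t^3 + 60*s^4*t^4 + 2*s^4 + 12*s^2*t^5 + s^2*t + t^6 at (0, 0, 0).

Type D_7, Milnor number mu = 7.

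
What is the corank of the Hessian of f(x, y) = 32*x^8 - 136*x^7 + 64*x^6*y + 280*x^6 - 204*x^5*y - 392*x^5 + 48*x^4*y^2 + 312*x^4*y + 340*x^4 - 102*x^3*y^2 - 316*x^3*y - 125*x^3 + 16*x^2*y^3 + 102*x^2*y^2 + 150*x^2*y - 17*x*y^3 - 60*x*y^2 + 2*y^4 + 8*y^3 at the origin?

2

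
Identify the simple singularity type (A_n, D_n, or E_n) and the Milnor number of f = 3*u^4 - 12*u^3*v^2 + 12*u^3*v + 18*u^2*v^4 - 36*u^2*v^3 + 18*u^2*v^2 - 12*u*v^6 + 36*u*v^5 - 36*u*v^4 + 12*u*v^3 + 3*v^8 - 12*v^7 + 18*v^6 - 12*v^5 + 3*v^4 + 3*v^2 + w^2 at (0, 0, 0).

The Hessian of f at 0 is [[0, 0, 0], [0, 6, 0], [0, 0, 2]] with rank 2, so corank 1. A Groebner basis of the Jacobian ideal J(f) in C{u,v,w} is {u^3, v, w}; counting standard monomials gives mu = 3. Corank 1: A-series; mu = 3 gives A_3.

Type A_{3}, Milnor number mu = 3.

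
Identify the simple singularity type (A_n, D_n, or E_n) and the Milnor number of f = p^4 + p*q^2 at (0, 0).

Type D_{5}, Milnor number mu = 5.

The Hessian of f at 0 is [[0, 0], [0, 0]] with rank 0, so corank 2. A Groebner basis of the Jacobian ideal J(f) in C{p,q} is {p^3 + q^2/4, q^3, p*q}; counting standard monomials gives mu = 5. Corank 2; j^3 = p*q^2 has shape L^2 M (L != M), so D-series; mu = 5 gives D_5.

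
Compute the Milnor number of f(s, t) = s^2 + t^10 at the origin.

The Hessian of f at 0 has rank 1. Corank 1: A-series; mu = 9 gives A_9.

9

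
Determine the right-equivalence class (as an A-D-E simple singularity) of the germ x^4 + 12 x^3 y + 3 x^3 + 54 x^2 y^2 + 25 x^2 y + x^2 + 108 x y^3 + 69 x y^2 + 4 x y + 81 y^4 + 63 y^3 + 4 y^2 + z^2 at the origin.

The Hessian of f at 0 has rank 2. Corank 1: A-series; mu = 2 gives A_2.

A_2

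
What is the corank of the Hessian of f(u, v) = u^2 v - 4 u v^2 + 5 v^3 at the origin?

2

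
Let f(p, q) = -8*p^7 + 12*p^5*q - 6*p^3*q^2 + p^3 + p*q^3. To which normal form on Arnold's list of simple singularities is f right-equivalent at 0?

E_{7}

The Hessian of f at 0 has rank 0. Corank 2; j^3 = p^3 is a perfect cube, so E-series; the 4-jet and mu = 7 give E_7.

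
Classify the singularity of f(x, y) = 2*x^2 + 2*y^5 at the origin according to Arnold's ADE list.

The Hessian of f at 0 has rank 1. Corank 1: A-series; mu = 4 gives A_4.

A4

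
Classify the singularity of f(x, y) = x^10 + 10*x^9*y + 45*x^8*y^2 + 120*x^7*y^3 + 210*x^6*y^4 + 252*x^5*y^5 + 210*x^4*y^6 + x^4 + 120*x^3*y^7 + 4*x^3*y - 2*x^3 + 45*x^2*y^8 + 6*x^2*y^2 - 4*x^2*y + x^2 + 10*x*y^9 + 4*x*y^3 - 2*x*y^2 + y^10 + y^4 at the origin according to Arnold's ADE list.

A_{9}

The Hessian of f at 0 has rank 1. Corank 1: A-series; mu = 9 gives A_9.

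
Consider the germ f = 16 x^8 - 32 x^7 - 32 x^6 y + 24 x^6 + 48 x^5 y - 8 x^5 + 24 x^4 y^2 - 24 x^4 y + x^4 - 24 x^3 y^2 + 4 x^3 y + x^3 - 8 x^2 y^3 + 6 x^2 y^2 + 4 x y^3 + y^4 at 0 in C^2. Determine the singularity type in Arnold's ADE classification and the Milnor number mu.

The Hessian of f at 0 has rank 0. Corank 2; j^3 = x^3 is a perfect cube, so E-series; the 4-jet and mu = 6 give E_6.

Type E_{6}, Milnor number mu = 6.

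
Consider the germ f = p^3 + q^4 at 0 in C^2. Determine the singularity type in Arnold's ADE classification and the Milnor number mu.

Type E6, Milnor number mu = 6.

The Hessian of f at 0 is [[0, 0], [0, 0]] with rank 0, so corank 2. A Groebner basis of the Jacobian ideal J(f) in C{p,q} is {q^3, p^2}; counting standard monomials gives mu = 6. Corank 2; j^3 = p^3 is a perfect cube, so E-series; the 4-jet and mu = 6 give E_6.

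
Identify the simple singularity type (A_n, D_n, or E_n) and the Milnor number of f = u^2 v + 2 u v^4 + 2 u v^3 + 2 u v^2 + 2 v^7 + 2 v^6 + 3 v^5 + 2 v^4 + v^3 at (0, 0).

Type D_8, Milnor number mu = 8.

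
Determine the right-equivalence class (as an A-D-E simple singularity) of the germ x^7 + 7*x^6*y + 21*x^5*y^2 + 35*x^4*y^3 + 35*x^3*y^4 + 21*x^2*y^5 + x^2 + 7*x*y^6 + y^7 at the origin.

A6

The Hessian of f at 0 has rank 1. Corank 1: A-series; mu = 6 gives A_6.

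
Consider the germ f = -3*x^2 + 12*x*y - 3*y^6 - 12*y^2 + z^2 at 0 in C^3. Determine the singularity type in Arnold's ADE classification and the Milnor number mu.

The Hessian of f at 0 has rank 2. Corank 1: A-series; mu = 5 gives A_5.

Type A5, Milnor number mu = 5.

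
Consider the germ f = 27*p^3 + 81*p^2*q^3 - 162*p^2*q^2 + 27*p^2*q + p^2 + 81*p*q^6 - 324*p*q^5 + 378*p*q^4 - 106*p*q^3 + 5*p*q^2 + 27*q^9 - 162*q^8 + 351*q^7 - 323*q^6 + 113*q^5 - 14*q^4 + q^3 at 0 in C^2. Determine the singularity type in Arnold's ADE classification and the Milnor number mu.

Type A_2, Milnor number mu = 2.

The Hessian of f at 0 has rank 1. Corank 1: A-series; mu = 2 gives A_2.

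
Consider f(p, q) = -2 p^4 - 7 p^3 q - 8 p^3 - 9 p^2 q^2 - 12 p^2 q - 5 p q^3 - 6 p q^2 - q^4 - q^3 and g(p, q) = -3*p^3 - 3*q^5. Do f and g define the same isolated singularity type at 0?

No.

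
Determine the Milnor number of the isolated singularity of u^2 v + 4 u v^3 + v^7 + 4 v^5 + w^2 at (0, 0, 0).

The Hessian of f at 0 is [[0, 0, 0], [0, 0, 0], [0, 0, 2]] with rank 1, so corank 2. A Groebner basis of the Jacobian ideal J(f) in C{u,v,w} is {u^2*v^2 + 4*u^2/7 + 8*u*v^2/7, u^3 - 8*u^2/7 - 16*u*v^2/7, u*v/2 + v^3, w}; counting standard monomials gives mu = 8. Corank 2; j^3 = u^2*v has shape L^2 M (L != M), so D-series; mu = 8 gives D_8.

8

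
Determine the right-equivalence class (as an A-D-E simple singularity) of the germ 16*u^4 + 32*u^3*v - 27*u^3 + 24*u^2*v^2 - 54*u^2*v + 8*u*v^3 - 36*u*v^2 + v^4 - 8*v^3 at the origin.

The Hessian of f at 0 has rank 0. Corank 2; j^3 = -(3*u + 2*v)^3 is a perfect cube, so E-series; the 4-jet and mu = 6 give E_6.

E_{6}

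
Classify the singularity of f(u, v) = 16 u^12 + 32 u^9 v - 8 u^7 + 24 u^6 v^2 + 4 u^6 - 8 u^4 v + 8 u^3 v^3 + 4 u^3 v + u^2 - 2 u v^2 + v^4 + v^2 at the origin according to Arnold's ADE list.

A_{1}

The Hessian of f at 0 has rank 2. Corank 0: nondegenerate Morse point, so A_1.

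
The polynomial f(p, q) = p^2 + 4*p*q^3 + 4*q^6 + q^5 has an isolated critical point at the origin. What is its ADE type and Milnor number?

Type A4, Milnor number mu = 4.

The Hessian of f at 0 has rank 1. Corank 1: A-series; mu = 4 gives A_4.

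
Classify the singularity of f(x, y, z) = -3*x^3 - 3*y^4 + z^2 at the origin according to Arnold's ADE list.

E_6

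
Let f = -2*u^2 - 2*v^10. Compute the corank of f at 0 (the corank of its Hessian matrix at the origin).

1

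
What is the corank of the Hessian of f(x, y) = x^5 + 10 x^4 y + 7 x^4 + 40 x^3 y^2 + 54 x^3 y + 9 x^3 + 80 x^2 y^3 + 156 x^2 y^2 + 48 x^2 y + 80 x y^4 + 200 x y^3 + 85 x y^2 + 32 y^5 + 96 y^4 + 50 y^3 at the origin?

The Hessian at 0 is [[0, 0], [0, 0]] of rank 0; hence corank 2.

2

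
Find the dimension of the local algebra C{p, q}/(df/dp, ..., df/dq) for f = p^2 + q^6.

5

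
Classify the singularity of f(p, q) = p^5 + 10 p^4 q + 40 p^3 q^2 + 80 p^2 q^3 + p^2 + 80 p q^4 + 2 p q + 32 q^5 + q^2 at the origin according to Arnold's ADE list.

The Hessian of f at 0 has rank 1. Corank 1: A-series; mu = 4 gives A_4.

A_4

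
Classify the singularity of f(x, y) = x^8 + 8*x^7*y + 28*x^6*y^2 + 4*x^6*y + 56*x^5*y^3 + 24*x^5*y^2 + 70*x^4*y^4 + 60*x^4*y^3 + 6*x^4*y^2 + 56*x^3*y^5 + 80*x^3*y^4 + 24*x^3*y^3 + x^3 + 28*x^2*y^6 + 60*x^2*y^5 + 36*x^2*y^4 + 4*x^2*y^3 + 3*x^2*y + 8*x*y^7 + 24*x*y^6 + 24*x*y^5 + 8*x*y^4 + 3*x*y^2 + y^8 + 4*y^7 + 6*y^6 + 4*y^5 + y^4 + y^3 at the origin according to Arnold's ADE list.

E_6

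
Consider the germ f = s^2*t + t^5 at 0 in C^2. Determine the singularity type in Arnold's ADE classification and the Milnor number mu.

Type D6, Milnor number mu = 6.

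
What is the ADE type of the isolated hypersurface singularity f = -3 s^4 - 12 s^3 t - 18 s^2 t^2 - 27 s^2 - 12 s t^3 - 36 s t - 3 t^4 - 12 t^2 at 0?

The Hessian of f at 0 is [[-54, -36], [-36, -24]] with rank 1, so corank 1. A Groebner basis of the Jacobian ideal J(f) in C{s,t} is {t^3, s + 2*t/3}; counting standard monomials gives mu = 3. Corank 1: A-series; mu = 3 gives A_3.

A_{3}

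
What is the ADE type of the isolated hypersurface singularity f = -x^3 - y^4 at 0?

E_6

The Hessian of f at 0 is [[0, 0], [0, 0]] with rank 0, so corank 2. A Groebner basis of the Jacobian ideal J(f) in C{x,y} is {y^3, x^2}; counting standard monomials gives mu = 6. Corank 2; j^3 = -x^3 is a perfect cube, so E-series; the 4-jet and mu = 6 give E_6.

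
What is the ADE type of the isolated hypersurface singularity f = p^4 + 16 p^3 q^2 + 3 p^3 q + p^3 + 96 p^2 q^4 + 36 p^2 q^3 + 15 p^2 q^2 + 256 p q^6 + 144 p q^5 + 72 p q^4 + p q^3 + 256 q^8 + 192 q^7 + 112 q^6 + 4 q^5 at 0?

The Hessian of f at 0 has rank 0. Corank 2; j^3 = p^3 is a perfect cube, so E-series; the 4-jet and mu = 7 give E_7.

E_7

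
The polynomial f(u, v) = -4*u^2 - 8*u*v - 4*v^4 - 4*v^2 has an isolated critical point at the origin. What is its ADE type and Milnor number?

Type A_{3}, Milnor number mu = 3.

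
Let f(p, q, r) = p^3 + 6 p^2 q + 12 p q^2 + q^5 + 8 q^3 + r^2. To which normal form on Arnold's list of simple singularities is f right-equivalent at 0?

E_8

The Hessian of f at 0 is [[0, 0, 0], [0, 0, 0], [0, 0, 2]] with rank 1, so corank 2. A Groebner basis of the Jacobian ideal J(f) in C{p,q,r} is {q^4, p^2 + 4*p*q + 4*q^2, r}; counting standard monomials gives mu = 8. Corank 2; j^3 = (p + 2*q)^3 is a perfect cube, so E-series; the 5-jet and mu = 8 give E_8.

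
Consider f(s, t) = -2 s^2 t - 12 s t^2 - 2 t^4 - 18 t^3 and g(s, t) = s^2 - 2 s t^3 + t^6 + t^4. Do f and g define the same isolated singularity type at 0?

No.

The Hessian of f at 0 has rank 0. Corank 2; j^3 = -2*t*(s + 3*t)^2 has shape L^2 M (L != M), so D-series; mu = 5 gives D_5. The Hessian of g at 0 has rank 1. Corank 1: A-series; mu = 3 gives A_3. f is D_5 but g is A_3, hence not right-equivalent.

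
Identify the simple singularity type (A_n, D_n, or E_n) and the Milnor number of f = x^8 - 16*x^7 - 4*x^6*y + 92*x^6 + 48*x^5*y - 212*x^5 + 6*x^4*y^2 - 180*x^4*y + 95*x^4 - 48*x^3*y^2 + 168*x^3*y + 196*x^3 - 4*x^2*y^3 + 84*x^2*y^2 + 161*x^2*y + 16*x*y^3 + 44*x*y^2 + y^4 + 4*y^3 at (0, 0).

Type D5, Milnor number mu = 5.

The Hessian of f at 0 is [[0, 0], [0, 0]] with rank 0, so corank 2. A Groebner basis of the Jacobian ideal J(f) in C{x,y} is {x*y^2 + 343*x*y/36 + 49*y^2/18, -2401*x*y/72 + y^3 - 343*y^2/36, x^2 + 71*x*y/126 + 5*y^2/63}; counting standard monomials gives mu = 5. Corank 2; j^3 = (4*x + y)*(7*x + 2*y)^2 has shape L^2 M (L != M), so D-series; mu = 5 gives D_5.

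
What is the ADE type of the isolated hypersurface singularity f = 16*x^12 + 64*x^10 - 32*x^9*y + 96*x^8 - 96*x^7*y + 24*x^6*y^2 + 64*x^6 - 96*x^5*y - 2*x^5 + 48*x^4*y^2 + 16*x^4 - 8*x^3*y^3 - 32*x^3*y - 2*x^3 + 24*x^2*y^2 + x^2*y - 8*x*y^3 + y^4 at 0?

The Hessian of f at 0 is [[0, 0], [0, 0]] with rank 0, so corank 2. A Groebner basis of the Jacobian ideal J(f) in C{x,y} is {x*y^2, x*y/8 + y^3, x^2 - x*y/2}; counting standard monomials gives mu = 5. Corank 2; j^3 = -x^2*(2*x - y) has shape L^2 M (L != M), so D-series; mu = 5 gives D_5.

D_{5}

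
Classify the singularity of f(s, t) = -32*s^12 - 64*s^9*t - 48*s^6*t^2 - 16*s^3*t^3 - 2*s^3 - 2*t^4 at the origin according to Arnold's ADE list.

E_6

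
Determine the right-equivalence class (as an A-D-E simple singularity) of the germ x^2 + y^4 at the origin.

A_{3}

The Hessian of f at 0 has rank 1. Corank 1: A-series; mu = 3 gives A_3.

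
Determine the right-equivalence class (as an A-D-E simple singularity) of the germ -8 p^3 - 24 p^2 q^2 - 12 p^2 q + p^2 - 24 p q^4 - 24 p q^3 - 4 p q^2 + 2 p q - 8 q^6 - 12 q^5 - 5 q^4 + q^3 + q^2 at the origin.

The Hessian of f at 0 is [[2, 2], [2, 2]] with rank 1, so corank 1. A Groebner basis of the Jacobian ideal J(f) in C{p,q} is {q^2, p + q}; counting standard monomials gives mu = 2. Corank 1: A-series; mu = 2 gives A_2.

A_{2}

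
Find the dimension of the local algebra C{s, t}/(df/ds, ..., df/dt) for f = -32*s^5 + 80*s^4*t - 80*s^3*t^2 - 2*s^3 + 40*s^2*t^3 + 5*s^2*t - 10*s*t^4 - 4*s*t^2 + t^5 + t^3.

6

The Hessian of f at 0 has rank 0. Corank 2; j^3 = -(s - t)^2*(2*s - t) has shape L^2 M (L != M), so D-series; mu = 6 gives D_6.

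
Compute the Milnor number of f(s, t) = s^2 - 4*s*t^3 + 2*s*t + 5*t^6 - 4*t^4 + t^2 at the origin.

The Hessian of f at 0 has rank 1. Corank 1: A-series; mu = 5 gives A_5.

5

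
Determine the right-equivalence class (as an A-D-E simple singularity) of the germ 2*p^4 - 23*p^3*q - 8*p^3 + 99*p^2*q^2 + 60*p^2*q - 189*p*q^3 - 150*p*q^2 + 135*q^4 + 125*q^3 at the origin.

The Hessian of f at 0 has rank 0. Corank 2; j^3 = -(2*p - 5*q)^3 is a perfect cube, so E-series; the 4-jet and mu = 7 give E_7.

E_7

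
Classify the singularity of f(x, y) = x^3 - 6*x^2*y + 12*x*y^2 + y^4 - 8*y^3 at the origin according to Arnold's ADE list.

E_6

The Hessian of f at 0 has rank 0. Corank 2; j^3 = (x - 2*y)^3 is a perfect cube, so E-series; the 4-jet and mu = 6 give E_6.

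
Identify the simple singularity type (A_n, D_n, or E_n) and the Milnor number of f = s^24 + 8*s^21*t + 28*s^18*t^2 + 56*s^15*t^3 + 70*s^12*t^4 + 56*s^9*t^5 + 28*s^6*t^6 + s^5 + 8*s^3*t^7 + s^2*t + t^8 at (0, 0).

Type D_{9}, Milnor number mu = 9.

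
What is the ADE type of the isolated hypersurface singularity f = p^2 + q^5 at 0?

The Hessian of f at 0 is [[2, 0], [0, 0]] with rank 1, so corank 1. A Groebner basis of the Jacobian ideal J(f) in C{p,q} is {q^4, p}; counting standard monomials gives mu = 4. Corank 1: A-series; mu = 4 gives A_4.

A4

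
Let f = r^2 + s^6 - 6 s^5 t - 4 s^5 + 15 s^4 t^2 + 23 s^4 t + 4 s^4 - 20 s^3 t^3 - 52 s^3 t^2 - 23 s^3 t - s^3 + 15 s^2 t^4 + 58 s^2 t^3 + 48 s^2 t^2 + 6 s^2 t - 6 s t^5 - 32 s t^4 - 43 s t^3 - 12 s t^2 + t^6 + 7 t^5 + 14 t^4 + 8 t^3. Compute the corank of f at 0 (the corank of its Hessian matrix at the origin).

2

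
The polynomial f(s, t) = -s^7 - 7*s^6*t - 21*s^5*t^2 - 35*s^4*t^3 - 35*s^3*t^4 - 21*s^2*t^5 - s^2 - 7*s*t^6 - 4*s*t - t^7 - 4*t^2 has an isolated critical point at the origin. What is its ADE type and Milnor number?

The Hessian of f at 0 is [[-2, -4], [-4, -8]] with rank 1, so corank 1. A Groebner basis of the Jacobian ideal J(f) in C{s,t} is {t^6, s + 2*t}; counting standard monomials gives mu = 6. Corank 1: A-series; mu = 6 gives A_6.

Type A_6, Milnor number mu = 6.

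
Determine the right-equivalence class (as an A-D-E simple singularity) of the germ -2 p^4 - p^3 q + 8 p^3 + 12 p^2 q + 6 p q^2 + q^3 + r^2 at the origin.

The Hessian of f at 0 is [[0, 0, 0], [0, 0, 0], [0, 0, 2]] with rank 1, so corank 2. A Groebner basis of the Jacobian ideal J(f) in C{p,q,r} is {768*p^2 + 768*p*q + q^4 + 8*q^3 + 192*q^2, p^3 - 12*p^2 - 12*p*q - 3*q^2, p^2*q + 24*p^2 + 24*p*q + 6*q^2, -32*p^2 + p*q^2 - 32*p*q + q^3/6 - 8*q^2, r}; counting standard monomials gives mu = 7. Corank 2; j^3 = (2*p + q)^3 is a perfect cube, so E-series; the 4-jet and mu = 7 give E_7.

E_7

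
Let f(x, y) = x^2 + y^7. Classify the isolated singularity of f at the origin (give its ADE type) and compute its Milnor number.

The Hessian of f at 0 has rank 1. Corank 1: A-series; mu = 6 gives A_6.

Type A_{6}, Milnor number mu = 6.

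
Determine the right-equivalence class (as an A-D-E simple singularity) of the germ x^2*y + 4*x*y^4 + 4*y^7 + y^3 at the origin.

The Hessian of f at 0 has rank 0. Corank 2; j^3 = y*(x^2 + y^2) splits into three distinct lines over C (the quadratic factor has nonzero discriminant), so D_4.

D_{4}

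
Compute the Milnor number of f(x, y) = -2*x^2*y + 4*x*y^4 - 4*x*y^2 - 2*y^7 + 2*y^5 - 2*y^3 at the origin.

6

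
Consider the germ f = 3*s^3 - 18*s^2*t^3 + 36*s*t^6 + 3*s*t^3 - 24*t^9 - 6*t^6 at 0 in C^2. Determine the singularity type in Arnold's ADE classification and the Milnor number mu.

Type E_{7}, Milnor number mu = 7.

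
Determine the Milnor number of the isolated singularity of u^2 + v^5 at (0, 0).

The Hessian of f at 0 has rank 1. Corank 1: A-series; mu = 4 gives A_4.

4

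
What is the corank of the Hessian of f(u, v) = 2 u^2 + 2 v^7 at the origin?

1

The Hessian at 0 is [[4, 0], [0, 0]] of rank 1; hence corank 1.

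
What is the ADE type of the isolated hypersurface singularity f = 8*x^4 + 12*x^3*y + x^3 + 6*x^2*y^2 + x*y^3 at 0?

E_7

The Hessian of f at 0 has rank 0. Corank 2; j^3 = x^3 is a perfect cube, so E-series; the 4-jet and mu = 7 give E_7.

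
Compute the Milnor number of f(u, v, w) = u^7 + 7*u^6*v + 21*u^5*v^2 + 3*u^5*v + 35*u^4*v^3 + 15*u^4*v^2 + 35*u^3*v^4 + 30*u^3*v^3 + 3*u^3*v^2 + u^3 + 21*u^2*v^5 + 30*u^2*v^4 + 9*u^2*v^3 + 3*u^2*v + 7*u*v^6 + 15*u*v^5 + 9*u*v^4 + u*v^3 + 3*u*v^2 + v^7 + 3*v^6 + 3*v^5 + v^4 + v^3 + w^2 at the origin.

7

The Hessian of f at 0 has rank 1. Corank 2; j^3 = (u + v)^3 is a perfect cube, so E-series; the 4-jet and mu = 7 give E_7.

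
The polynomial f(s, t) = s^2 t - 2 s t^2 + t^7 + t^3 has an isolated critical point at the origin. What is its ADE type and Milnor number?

Type D_{8}, Milnor number mu = 8.

The Hessian of f at 0 is [[0, 0], [0, 0]] with rank 0, so corank 2. A Groebner basis of the Jacobian ideal J(f) in C{s,t} is {s^2/7 + t^6 - t^2/7, s^3 - t^3, s*t - t^2}; counting standard monomials gives mu = 8. Corank 2; j^3 = t*(s - t)^2 has shape L^2 M (L != M), so D-series; mu = 8 gives D_8.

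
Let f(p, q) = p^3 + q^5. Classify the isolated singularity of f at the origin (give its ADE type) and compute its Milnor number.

Type E_8, Milnor number mu = 8.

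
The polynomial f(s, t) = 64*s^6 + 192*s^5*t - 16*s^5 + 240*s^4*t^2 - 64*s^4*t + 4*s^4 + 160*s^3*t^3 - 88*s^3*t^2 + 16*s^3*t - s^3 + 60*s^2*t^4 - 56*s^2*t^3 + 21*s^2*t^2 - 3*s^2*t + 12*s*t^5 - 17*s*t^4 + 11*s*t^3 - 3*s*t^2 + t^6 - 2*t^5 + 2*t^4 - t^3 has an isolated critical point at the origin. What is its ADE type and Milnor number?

Type E7, Milnor number mu = 7.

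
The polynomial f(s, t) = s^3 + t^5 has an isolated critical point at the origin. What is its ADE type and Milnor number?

Type E_8, Milnor number mu = 8.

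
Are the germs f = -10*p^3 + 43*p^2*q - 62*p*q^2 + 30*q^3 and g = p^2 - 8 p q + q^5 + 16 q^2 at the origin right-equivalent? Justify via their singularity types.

No.

The Hessian of f at 0 has rank 0. Corank 2; j^3 = -(2*p - 3*q)*(5*p^2 - 14*p*q + 10*q^2) splits into three distinct lines over C (the quadratic factor has nonzero discriminant), so D_4. The Hessian of g at 0 has rank 1. Corank 1: A-series; mu = 4 gives A_4. f is D_4 but g is A_4, hence not right-equivalent.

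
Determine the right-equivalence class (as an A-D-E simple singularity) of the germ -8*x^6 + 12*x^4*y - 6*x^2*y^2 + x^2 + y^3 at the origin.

A2

The Hessian of f at 0 has rank 1. Corank 1: A-series; mu = 2 gives A_2.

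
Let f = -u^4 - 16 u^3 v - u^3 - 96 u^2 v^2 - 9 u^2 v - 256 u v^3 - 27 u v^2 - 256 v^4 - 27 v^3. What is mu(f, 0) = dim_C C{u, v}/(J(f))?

6

The Hessian of f at 0 has rank 0. Corank 2; j^3 = -(u + 3*v)^3 is a perfect cube, so E-series; the 4-jet and mu = 6 give E_6.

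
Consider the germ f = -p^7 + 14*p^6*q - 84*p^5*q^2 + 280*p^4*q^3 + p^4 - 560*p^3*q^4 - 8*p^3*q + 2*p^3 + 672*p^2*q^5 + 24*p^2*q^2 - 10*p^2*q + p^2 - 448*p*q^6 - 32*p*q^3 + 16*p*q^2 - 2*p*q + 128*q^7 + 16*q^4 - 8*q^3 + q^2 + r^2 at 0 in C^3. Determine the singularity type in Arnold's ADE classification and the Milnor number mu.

Type A_6, Milnor number mu = 6.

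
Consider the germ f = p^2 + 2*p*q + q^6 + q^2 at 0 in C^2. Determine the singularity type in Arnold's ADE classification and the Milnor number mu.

The Hessian of f at 0 has rank 1. Corank 1: A-series; mu = 5 gives A_5.

Type A_5, Milnor number mu = 5.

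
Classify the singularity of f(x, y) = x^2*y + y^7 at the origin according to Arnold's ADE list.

D_8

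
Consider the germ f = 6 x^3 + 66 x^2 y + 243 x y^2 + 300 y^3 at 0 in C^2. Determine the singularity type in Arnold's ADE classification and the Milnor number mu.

Type D4, Milnor number mu = 4.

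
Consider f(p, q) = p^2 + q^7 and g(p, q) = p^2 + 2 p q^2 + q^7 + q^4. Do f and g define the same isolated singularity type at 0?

Yes.

The Hessian of f at 0 has rank 1. Corank 1: A-series; mu = 6 gives A_6. The Hessian of g at 0 has rank 1. Corank 1: A-series; mu = 6 gives A_6. Both have type A_6, hence right-equivalent.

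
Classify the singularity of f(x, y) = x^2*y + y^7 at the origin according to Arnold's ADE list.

D8

The Hessian of f at 0 has rank 0. Corank 2; j^3 = x^2*y has shape L^2 M (L != M), so D-series; mu = 8 gives D_8.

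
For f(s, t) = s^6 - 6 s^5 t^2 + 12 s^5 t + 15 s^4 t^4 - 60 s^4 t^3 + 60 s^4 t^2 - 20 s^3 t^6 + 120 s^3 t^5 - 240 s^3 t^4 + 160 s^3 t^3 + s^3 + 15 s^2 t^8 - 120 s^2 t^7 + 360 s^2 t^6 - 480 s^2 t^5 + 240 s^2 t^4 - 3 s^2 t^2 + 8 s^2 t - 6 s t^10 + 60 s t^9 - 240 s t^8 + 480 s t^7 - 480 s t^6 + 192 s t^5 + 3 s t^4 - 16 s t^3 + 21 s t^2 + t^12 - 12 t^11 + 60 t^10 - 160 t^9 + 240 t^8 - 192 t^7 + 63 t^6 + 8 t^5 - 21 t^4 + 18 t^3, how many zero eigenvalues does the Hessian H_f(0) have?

Hessian at 0 has rank 0.

2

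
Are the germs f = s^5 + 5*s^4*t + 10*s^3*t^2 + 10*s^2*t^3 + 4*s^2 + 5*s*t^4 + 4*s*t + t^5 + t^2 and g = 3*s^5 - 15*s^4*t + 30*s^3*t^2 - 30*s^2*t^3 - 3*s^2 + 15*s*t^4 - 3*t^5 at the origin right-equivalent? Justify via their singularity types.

The Hessian of f at 0 has rank 1. Corank 1: A-series; mu = 4 gives A_4. The Hessian of g at 0 has rank 1. Corank 1: A-series; mu = 4 gives A_4. Both have type A_4, hence right-equivalent.

Yes.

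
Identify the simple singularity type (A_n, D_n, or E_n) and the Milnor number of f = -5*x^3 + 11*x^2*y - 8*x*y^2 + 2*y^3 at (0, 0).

Type D_{4}, Milnor number mu = 4.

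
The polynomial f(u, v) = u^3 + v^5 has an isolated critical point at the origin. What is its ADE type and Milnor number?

Type E8, Milnor number mu = 8.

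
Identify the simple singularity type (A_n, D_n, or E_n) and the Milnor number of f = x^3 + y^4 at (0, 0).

Type E_6, Milnor number mu = 6.

The Hessian of f at 0 has rank 0. Corank 2; j^3 = x^3 is a perfect cube, so E-series; the 4-jet and mu = 6 give E_6.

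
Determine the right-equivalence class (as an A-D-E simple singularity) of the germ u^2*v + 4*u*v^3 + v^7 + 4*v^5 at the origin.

D_8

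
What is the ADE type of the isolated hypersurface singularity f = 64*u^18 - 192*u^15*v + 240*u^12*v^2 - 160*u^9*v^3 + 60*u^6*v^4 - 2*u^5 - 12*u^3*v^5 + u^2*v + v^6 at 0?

D_{7}

The Hessian of f at 0 has rank 0. Corank 2; j^3 = u^2*v has shape L^2 M (L != M), so D-series; mu = 7 gives D_7.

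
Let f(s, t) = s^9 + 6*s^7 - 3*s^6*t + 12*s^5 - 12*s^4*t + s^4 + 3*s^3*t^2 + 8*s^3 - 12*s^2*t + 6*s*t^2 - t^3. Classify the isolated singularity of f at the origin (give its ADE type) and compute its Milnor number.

Type E_6, Milnor number mu = 6.

The Hessian of f at 0 has rank 0. Corank 2; j^3 = (2*s - t)^3 is a perfect cube, so E-series; the 4-jet and mu = 6 give E_6.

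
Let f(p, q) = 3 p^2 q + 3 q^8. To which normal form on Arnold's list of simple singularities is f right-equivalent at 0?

D9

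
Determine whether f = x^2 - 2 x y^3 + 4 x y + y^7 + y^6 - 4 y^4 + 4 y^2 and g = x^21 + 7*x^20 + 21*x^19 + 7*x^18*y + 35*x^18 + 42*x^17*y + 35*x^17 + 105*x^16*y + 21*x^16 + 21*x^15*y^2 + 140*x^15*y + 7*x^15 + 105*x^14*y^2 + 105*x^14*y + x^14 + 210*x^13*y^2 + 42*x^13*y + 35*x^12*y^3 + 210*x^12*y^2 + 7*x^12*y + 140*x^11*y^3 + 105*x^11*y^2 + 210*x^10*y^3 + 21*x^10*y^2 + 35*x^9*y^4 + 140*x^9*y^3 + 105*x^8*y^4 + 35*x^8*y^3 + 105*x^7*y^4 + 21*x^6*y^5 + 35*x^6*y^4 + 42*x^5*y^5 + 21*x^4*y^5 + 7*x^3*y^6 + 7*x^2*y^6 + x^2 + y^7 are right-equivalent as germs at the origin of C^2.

The Hessian of f at 0 has rank 1. Corank 1: A-series; mu = 6 gives A_6. The Hessian of g at 0 has rank 1. Corank 1: A-series; mu = 6 gives A_6. Both have type A_6, hence right-equivalent.

Yes.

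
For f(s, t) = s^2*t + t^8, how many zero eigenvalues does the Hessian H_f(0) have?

2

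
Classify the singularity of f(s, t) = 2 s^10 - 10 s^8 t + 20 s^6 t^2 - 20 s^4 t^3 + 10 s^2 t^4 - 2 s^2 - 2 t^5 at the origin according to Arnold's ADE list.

A_4

The Hessian of f at 0 has rank 1. Corank 1: A-series; mu = 4 gives A_4.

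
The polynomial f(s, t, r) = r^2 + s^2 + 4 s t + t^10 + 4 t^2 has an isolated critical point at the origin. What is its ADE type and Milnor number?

Type A_{9}, Milnor number mu = 9.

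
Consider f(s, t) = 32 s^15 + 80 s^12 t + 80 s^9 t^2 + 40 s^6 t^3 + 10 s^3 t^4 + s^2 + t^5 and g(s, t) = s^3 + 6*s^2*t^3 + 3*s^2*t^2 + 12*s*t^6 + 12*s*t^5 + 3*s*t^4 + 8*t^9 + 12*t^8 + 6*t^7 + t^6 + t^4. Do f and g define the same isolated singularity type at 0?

No.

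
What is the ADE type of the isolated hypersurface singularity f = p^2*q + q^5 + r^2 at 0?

D_6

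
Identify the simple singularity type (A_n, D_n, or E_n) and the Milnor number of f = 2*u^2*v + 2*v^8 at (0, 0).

Type D_9, Milnor number mu = 9.

The Hessian of f at 0 has rank 0. Corank 2; j^3 = 2*u^2*v has shape L^2 M (L != M), so D-series; mu = 9 gives D_9.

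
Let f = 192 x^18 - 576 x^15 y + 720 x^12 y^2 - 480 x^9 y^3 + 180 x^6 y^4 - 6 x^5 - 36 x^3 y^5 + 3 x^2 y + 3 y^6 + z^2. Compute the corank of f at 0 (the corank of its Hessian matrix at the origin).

2

The Hessian at 0 is [[0, 0, 0], [0, 0, 0], [0, 0, 2]] of rank 1; hence corank 2.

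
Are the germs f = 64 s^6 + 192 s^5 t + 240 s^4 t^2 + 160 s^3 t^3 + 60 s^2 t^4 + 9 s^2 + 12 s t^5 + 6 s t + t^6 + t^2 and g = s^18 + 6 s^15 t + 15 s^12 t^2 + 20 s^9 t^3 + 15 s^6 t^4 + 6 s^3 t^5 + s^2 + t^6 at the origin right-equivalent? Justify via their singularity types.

The Hessian of f at 0 is [[18, 6], [6, 2]] with rank 1, so corank 1. A Groebner basis of the Jacobian ideal J(f) in C{s,t} is {t^5, s + t/3}; counting standard monomials gives mu = 5. Corank 1: A-series; mu = 5 gives A_5. The Hessian of g at 0 is [[2, 0], [0, 0]] with rank 1, so corank 1. A Groebner basis of the Jacobian ideal J(g) in C{s,t} is {t^5, s}; counting standard monomials gives mu = 5. Corank 1: A-series; mu = 5 gives A_5. Both have type A_5, hence right-equivalent.

Yes.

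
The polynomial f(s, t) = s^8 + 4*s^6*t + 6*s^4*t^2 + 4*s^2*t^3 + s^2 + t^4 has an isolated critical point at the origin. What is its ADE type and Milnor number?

Type A_{3}, Milnor number mu = 3.

The Hessian of f at 0 is [[2, 0], [0, 0]] with rank 1, so corank 1. A Groebner basis of the Jacobian ideal J(f) in C{s,t} is {t^3, s}; counting standard monomials gives mu = 3. Corank 1: A-series; mu = 3 gives A_3.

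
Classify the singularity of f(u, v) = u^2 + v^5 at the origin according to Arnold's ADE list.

A_4

The Hessian of f at 0 has rank 1. Corank 1: A-series; mu = 4 gives A_4.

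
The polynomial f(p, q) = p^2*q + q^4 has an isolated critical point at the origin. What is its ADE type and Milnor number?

Type D_{5}, Milnor number mu = 5.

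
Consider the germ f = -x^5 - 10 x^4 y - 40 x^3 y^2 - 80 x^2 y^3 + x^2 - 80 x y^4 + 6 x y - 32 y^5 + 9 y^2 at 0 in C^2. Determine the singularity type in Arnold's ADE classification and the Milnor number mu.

Type A_4, Milnor number mu = 4.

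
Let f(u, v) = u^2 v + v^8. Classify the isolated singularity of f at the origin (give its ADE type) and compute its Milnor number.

The Hessian of f at 0 has rank 0. Corank 2; j^3 = u^2*v has shape L^2 M (L != M), so D-series; mu = 9 gives D_9.

Type D_{9}, Milnor number mu = 9.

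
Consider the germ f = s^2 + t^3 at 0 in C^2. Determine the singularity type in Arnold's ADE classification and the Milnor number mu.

The Hessian of f at 0 has rank 1. Corank 1: A-series; mu = 2 gives A_2.

Type A2, Milnor number mu = 2.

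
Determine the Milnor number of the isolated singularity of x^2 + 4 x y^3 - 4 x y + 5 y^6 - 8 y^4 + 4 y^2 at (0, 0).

5

The Hessian of f at 0 is [[2, -4], [-4, 8]] with rank 1, so corank 1. A Groebner basis of the Jacobian ideal J(f) in C{x,y} is {x*y^2 + x - 2*y, x/2 + y^3 - y, x^2 - 4*x*y + 4*y^2}; counting standard monomials gives mu = 5. Corank 1: A-series; mu = 5 gives A_5.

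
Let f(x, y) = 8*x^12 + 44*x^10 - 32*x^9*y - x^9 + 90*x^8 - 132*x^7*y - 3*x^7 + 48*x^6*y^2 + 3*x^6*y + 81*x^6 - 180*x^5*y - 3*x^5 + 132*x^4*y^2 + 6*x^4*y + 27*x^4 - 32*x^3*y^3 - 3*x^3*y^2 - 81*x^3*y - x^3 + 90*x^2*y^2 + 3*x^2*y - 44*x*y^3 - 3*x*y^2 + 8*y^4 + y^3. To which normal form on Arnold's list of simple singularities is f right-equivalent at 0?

The Hessian of f at 0 is [[0, 0], [0, 0]] with rank 0, so corank 2. A Groebner basis of the Jacobian ideal J(f) in C{x,y} is {x^2/3 - 2*x*y/3 + y^4 - y^3/9 + y^2/3, x^3 - 5*x^2/3 + 10*x*y/3 - 4*y^3/9 - 5*y^2/3, x^2*y - 11*x^2/9 + 22*x*y/9 - 16*y^3/27 - 11*y^2/9, -2*x^2/3 + x*y^2 + 4*x*y/3 - 7*y^3/9 - 2*y^2/3}; counting standard monomials gives mu = 7. Corank 2; j^3 = -(x - y)^3 is a perfect cube, so E-series; the 4-jet and mu = 7 give E_7.

E_7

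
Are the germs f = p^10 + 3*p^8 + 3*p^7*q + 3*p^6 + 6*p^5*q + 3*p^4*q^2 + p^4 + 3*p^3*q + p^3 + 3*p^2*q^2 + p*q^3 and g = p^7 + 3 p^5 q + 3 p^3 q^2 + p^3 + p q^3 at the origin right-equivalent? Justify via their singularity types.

Yes.

The Hessian of f at 0 has rank 0. Corank 2; j^3 = p^3 is a perfect cube, so E-series; the 4-jet and mu = 7 give E_7. The Hessian of g at 0 has rank 0. Corank 2; j^3 = p^3 is a perfect cube, so E-series; the 4-jet and mu = 7 give E_7. Both have type E_7, hence right-equivalent.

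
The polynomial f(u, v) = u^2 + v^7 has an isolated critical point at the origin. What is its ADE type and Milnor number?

Type A6, Milnor number mu = 6.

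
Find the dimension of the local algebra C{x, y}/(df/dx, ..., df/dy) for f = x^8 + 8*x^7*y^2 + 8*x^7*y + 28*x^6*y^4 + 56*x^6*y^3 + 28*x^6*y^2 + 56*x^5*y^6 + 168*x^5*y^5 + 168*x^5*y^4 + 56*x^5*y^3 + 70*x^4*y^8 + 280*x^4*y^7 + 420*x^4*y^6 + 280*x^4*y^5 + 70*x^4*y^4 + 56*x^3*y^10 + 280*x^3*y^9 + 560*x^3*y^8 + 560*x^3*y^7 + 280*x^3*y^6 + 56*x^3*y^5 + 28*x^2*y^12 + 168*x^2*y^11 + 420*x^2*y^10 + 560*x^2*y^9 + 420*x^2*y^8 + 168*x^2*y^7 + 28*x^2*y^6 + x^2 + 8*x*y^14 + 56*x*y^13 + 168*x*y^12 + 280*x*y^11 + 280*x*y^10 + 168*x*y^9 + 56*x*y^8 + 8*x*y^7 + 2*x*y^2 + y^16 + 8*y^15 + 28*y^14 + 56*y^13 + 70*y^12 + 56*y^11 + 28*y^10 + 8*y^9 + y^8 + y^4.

7

The Hessian of f at 0 is [[2, 0], [0, 0]] with rank 1, so corank 1. A Groebner basis of the Jacobian ideal J(f) in C{x,y} is {x^4, x^3*y, x + y^2}; counting standard monomials gives mu = 7. Corank 1: A-series; mu = 7 gives A_7.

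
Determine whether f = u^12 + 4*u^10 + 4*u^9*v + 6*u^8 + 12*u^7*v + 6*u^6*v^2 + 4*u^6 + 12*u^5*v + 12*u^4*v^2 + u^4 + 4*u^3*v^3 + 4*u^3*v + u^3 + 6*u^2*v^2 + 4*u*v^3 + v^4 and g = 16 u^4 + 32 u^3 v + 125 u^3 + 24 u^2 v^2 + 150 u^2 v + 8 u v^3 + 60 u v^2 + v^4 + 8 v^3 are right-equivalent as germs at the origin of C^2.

The Hessian of f at 0 has rank 0. Corank 2; j^3 = u^3 is a perfect cube, so E-series; the 4-jet and mu = 6 give E_6. The Hessian of g at 0 has rank 0. Corank 2; j^3 = (5*u + 2*v)^3 is a perfect cube, so E-series; the 4-jet and mu = 6 give E_6. Both have type E_6, hence right-equivalent.

Yes.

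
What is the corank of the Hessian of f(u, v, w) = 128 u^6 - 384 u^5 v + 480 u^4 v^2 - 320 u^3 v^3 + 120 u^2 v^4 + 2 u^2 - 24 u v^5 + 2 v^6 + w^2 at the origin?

1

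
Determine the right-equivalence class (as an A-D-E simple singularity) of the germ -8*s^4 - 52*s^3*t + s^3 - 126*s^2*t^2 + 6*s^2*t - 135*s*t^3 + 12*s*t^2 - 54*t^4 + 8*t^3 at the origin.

E_{7}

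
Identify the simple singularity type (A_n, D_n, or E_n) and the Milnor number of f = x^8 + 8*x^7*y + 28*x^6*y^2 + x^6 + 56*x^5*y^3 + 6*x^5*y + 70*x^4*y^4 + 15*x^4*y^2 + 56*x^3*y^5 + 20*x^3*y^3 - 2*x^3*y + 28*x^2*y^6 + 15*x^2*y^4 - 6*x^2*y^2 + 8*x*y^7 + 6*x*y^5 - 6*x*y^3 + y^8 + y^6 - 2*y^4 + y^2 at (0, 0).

Type A_7, Milnor number mu = 7.

The Hessian of f at 0 is [[0, 0], [0, 2]] with rank 1, so corank 1. A Groebner basis of the Jacobian ideal J(f) in C{x,y} is {x^3 + 3*x^2*y - y, x*y^2, y^3}; counting standard monomials gives mu = 7. Corank 1: A-series; mu = 7 gives A_7.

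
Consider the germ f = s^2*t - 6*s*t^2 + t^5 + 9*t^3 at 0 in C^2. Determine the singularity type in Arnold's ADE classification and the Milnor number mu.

The Hessian of f at 0 has rank 0. Corank 2; j^3 = t*(s - 3*t)^2 has shape L^2 M (L != M), so D-series; mu = 6 gives D_6.

Type D6, Milnor number mu = 6.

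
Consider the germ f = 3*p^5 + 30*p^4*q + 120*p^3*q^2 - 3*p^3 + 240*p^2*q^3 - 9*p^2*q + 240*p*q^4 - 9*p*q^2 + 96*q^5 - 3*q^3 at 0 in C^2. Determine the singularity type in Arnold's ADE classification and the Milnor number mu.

Type E_8, Milnor number mu = 8.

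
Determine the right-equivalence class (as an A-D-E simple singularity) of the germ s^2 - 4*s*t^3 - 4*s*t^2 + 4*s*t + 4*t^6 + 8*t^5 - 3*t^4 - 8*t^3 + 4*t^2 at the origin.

A_{3}

The Hessian of f at 0 has rank 1. Corank 1: A-series; mu = 3 gives A_3.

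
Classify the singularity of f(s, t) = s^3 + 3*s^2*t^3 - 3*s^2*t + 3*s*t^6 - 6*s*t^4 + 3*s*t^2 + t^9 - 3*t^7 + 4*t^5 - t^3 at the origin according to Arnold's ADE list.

E_8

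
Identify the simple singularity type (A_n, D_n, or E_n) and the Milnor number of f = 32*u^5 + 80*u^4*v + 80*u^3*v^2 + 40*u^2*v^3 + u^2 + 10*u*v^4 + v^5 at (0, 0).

Type A_{4}, Milnor number mu = 4.

The Hessian of f at 0 has rank 1. Corank 1: A-series; mu = 4 gives A_4.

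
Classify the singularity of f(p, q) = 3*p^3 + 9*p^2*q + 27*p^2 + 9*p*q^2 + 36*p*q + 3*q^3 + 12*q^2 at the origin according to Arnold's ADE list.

A_2

The Hessian of f at 0 has rank 1. Corank 1: A-series; mu = 2 gives A_2.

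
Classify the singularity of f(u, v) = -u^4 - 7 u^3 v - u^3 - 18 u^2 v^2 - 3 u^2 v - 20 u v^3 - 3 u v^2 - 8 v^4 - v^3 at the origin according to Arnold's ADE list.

The Hessian of f at 0 has rank 0. Corank 2; j^3 = -(u + v)^3 is a perfect cube, so E-series; the 4-jet and mu = 7 give E_7.

E_{7}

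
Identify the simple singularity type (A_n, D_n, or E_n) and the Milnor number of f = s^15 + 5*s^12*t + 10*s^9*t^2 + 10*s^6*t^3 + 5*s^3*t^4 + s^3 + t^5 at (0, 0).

Type E8, Milnor number mu = 8.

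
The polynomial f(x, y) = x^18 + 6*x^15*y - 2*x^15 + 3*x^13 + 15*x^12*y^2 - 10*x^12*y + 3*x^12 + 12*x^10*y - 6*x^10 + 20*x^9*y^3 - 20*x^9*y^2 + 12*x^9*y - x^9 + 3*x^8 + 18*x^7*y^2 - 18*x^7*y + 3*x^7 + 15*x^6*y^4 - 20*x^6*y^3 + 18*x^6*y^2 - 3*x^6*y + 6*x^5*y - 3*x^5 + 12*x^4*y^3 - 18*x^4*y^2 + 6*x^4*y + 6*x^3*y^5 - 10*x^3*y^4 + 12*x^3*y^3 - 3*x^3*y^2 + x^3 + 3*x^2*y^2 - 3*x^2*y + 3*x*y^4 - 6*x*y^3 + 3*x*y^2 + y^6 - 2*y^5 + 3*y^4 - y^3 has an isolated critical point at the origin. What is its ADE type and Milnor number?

Type E_8, Milnor number mu = 8.

The Hessian of f at 0 has rank 0. Corank 2; j^3 = (x - y)^3 is a perfect cube, so E-series; the 5-jet and mu = 8 give E_8.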